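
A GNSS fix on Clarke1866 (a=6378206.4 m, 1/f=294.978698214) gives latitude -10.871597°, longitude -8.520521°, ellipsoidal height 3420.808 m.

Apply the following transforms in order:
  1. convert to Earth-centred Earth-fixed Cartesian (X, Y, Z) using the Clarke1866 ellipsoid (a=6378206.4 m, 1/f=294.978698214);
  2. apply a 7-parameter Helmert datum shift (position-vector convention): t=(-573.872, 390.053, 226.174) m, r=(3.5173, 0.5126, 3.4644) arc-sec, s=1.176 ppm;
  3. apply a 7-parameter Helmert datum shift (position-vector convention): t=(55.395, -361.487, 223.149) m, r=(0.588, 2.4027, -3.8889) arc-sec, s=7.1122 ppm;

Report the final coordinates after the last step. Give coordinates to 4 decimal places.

X=6198181.1204 m, Y=-928634.8897 m, Z=-1195297.9661 m

start: φ=-10.871597°, λ=-8.520521°, h=3420.808 m
→ ECEF (a=6378206.400, f=1/294.978698214): X=6198667.0239, Y=-928666.8113, Z=-1195631.2943
→ Helmert 7p (PV): X=6198113.0680, Y=-928153.3498, Z=-1195437.7670
→ Helmert 7p (PV): X=6198181.1204, Y=-928634.8897, Z=-1195297.9661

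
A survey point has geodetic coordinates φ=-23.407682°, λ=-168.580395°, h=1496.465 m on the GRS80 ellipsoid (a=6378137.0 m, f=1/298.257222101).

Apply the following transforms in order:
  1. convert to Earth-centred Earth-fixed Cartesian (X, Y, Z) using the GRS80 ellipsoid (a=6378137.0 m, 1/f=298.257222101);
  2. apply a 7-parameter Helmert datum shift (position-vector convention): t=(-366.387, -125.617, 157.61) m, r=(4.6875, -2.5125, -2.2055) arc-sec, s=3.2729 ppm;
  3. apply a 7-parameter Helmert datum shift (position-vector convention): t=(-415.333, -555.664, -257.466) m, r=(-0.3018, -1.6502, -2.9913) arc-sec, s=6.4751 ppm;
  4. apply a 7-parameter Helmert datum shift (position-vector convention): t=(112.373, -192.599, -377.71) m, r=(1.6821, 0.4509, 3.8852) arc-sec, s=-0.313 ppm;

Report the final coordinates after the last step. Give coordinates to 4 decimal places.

start: φ=-23.407682°, λ=-168.580395°, h=1496.465 m
→ ECEF (a=6378137.000, f=1/298.257222101): X=-5741730.9799, Y=-1159780.7233, Z=-2518811.0579
→ Helmert 7p (PV): X=-5742097.8785, Y=-1159791.5003, Z=-2518757.9885
→ Helmert 7p (PV): X=-5742547.0607, Y=-1160275.0857, Z=-2519076.0061
→ Helmert 7p (PV): X=-5742416.5421, Y=-1160554.9448, Z=-2519449.8364

X=-5742416.5421 m, Y=-1160554.9448 m, Z=-2519449.8364 m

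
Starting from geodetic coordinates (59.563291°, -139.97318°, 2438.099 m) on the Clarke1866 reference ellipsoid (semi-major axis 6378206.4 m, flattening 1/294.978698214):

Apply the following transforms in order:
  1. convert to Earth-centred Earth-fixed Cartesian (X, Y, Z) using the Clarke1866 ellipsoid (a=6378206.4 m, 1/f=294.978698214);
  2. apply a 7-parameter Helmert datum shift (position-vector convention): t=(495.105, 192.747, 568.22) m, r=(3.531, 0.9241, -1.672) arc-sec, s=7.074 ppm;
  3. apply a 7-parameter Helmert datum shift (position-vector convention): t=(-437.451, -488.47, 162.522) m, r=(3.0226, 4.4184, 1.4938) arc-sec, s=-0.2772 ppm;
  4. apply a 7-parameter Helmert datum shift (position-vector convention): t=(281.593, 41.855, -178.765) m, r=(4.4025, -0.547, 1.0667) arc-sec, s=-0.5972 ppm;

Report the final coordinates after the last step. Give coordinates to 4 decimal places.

start: φ=59.563291°, λ=-139.973180°, h=2438.099 m
→ ECEF (a=6378206.400, f=1/294.978698214): X=-2481396.7318, Y=-2084119.2186, Z=5477894.3636
→ Helmert 7p (PV): X=-2480911.5323, Y=-2084014.8756, Z=5478476.7736
→ Helmert 7p (PV): X=-2481215.8484, Y=-2084601.0165, Z=5478660.3814
→ Helmert 7p (PV): X=-2480936.5221, Y=-2084687.6842, Z=5478427.2710

X=-2480936.5221 m, Y=-2084687.6842 m, Z=5478427.2710 m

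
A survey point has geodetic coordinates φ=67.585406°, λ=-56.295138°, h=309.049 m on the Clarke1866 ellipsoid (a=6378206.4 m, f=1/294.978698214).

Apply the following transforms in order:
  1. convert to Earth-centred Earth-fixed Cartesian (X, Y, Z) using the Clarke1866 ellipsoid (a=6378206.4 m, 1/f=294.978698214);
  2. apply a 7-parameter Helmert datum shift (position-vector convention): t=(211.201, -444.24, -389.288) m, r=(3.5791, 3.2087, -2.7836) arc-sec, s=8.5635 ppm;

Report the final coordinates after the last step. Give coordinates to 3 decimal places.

X=1353852.211 m, Y=-2029794.491 m, Z=5873318.536 m

start: φ=67.585406°, λ=-56.295138°, h=309.049 m
→ ECEF (a=6378206.400, f=1/294.978698214): X=1353565.4298, Y=-2029212.6860, Z=5873713.7917
→ Helmert 7p (PV): X=1353852.2106, Y=-2029794.4914, Z=5873318.5355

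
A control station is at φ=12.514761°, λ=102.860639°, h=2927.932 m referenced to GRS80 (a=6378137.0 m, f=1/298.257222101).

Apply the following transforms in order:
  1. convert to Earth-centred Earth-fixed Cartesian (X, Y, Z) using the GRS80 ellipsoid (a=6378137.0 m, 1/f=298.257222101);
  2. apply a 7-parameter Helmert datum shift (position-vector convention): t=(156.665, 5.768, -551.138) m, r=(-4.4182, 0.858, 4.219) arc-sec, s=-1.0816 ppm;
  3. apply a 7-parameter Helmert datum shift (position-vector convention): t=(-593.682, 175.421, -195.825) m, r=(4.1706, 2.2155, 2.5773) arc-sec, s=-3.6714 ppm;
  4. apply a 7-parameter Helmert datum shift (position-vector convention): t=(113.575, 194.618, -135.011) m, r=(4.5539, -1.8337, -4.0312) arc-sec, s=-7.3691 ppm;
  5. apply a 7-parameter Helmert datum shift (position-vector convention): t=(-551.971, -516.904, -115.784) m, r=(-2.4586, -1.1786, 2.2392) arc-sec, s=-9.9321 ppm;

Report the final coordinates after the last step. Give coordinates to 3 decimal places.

X=-1387763.754 m, Y=6073815.538 m, Z=1372710.542 m

start: φ=12.514761°, λ=102.860639°, h=2927.932 m
→ ECEF (a=6378137.000, f=1/298.257222101): X=-1386771.9760, Y=6074136.5196, Z=1373683.7666
→ Helmert 7p (PV): X=-1386732.3390, Y=6074136.7767, Z=1373006.8033
→ Helmert 7p (PV): X=-1387382.0790, Y=6074244.8082, Z=1372943.6487
→ Helmert 7p (PV): X=-1387151.7726, Y=6074391.4675, Z=1372920.2924
→ Helmert 7p (PV): X=-1387763.7537, Y=6073815.5379, Z=1372710.5425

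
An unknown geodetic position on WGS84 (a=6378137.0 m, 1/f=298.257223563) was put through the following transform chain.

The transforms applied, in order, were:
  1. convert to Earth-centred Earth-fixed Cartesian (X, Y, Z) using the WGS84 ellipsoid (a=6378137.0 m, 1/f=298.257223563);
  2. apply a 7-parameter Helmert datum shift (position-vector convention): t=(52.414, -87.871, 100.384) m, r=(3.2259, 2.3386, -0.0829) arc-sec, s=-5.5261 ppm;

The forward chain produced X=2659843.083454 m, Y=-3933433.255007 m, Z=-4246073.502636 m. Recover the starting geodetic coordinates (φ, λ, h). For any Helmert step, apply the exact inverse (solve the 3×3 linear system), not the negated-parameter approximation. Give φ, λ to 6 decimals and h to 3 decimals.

start: X=2659843.0835, Y=-3933433.2550, Z=-4246073.5026 m
→ Helmert⁻¹: X=2659855.0904, Y=-3933432.4586, Z=-4246105.6772
→ geod (Bowring, a=6378137.000): φ=-41.99528800°, λ=-55.93276200°, h=1331.4020 m

φ=-41.995288°, λ=-55.932762°, h=1331.402 m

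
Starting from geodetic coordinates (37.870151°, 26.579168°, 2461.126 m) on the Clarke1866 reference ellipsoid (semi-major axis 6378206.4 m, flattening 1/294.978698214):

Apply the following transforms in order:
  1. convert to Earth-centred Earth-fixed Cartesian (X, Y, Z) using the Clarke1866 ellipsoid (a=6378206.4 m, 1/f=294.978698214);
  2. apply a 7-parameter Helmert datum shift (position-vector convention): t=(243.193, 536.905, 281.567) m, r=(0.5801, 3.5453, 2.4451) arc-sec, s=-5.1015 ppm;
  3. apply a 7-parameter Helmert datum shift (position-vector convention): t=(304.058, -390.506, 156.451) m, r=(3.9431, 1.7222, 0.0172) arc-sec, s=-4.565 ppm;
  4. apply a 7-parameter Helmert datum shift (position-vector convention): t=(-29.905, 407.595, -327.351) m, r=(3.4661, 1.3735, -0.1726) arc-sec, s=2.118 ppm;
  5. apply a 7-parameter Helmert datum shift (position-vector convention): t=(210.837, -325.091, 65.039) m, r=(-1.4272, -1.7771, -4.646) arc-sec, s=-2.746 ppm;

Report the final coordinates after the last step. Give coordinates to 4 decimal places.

start: φ=37.870151°, λ=26.579168°, h=2461.126 m
→ ECEF (a=6378206.400, f=1/294.978698214): X=4510360.8182, Y=2256569.6871, Z=3895393.2531
→ Helmert 7p (PV): X=4510621.2060, Y=2257137.5912, Z=3895583.7700
→ Helmert 7p (PV): X=4510937.0107, Y=2256662.6871, Z=3895727.9253
→ Helmert 7p (PV): X=4510944.4896, Y=2257005.8226, Z=3895416.7088
→ Helmert 7p (PV): X=4511160.2158, Y=2256599.8810, Z=3895494.2987

X=4511160.2158 m, Y=2256599.8810 m, Z=3895494.2987 m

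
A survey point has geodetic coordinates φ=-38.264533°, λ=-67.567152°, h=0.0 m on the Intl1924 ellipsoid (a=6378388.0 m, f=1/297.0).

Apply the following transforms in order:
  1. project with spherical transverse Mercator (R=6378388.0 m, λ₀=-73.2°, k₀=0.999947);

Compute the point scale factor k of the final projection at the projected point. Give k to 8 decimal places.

start: φ=-38.264533°, λ=-67.567152°, h=0.000 m
→ into tm (λ₀=-73.2°): φ=-38.26453300°, λ−λ₀=5.63284800°
scale k = 1.00292973

1.00292973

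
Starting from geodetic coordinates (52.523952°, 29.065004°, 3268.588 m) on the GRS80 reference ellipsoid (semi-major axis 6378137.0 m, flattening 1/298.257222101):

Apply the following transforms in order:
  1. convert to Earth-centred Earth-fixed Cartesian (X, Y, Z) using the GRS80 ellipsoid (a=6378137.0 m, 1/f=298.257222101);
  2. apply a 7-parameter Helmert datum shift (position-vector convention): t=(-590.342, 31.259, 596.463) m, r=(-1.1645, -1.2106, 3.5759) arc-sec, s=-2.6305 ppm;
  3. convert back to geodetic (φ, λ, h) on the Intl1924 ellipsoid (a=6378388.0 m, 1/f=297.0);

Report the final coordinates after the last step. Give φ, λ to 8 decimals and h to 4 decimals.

φ=52.53171132°, λ=29.07120166°, h=3227.0796 m

start: φ=52.523952°, λ=29.065004°, h=3268.588 m
→ ECEF (a=6378137.000, f=1/298.257222101): X=3400866.2054, Y=1890178.0200, Z=5041080.6563
→ Helmert 7p (PV): X=3400204.5618, Y=1890291.7258, Z=5041673.1476
→ geod (Bowring, a=6378388.000): φ=52.53171132°, λ=29.07120166°, h=3227.0796 m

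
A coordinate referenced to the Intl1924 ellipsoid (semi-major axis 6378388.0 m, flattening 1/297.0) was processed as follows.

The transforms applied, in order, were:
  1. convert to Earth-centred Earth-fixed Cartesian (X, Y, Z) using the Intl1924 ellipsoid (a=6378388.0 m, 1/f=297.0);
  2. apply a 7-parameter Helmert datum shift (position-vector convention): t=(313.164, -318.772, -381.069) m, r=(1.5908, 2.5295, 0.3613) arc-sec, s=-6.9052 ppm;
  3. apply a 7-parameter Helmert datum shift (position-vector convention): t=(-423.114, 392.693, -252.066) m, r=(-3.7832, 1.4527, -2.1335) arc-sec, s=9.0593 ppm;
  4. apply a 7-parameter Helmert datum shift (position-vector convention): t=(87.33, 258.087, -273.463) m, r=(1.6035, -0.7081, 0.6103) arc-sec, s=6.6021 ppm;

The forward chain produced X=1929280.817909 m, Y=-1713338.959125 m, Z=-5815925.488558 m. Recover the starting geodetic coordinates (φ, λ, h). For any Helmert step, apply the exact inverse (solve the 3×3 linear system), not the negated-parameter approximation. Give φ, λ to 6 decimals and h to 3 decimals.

φ=-66.212567°, λ=-41.610580°, h=1378.605 m

start: X=1929280.8179, Y=-1713338.9591, Z=-5815925.4886 m
→ Helmert⁻¹: X=1929155.7161, Y=-1713636.6513, Z=-5815606.9312
→ Helmert⁻¹: X=1929620.0339, Y=-1713887.1960, Z=-5815320.0278
→ Helmert⁻¹: X=1929388.5014, Y=-1713628.4835, Z=-5814942.2354
→ geod (Bowring, a=6378388.000): φ=-66.21256700°, λ=-41.61058000°, h=1378.6050 m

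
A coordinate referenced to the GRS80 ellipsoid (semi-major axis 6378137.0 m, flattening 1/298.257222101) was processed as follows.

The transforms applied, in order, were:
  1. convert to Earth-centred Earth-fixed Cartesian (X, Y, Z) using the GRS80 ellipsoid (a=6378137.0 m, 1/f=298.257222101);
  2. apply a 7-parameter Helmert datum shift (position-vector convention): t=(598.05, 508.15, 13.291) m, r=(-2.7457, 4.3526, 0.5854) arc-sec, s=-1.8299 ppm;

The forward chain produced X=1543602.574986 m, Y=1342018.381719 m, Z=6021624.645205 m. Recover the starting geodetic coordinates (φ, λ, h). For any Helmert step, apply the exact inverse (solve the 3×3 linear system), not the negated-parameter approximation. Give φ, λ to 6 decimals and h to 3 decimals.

start: X=1543602.5750, Y=1342018.3817, Z=6021624.6452 m
→ Helmert⁻¹: X=1542884.0863, Y=1341428.1500, Z=6021672.7876
→ geod (Bowring, a=6378137.000): φ=71.36340300°, λ=41.00464200°, h=329.0450 m

φ=71.363403°, λ=41.004642°, h=329.045 m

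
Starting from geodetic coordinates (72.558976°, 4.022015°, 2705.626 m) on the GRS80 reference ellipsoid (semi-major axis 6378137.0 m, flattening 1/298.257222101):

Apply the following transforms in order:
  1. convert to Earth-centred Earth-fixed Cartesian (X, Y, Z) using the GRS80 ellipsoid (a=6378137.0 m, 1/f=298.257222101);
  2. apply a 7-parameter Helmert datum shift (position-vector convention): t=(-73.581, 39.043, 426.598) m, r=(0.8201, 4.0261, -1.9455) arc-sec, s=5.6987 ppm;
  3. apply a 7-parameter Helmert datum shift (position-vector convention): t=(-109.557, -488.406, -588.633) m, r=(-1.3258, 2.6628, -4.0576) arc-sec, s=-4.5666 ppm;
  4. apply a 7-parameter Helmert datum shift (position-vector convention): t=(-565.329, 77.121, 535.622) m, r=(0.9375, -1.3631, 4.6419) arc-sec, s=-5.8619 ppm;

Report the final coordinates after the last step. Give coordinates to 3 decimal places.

start: φ=72.558976°, λ=4.022015°, h=2705.626 m
→ ECEF (a=6378137.000, f=1/298.257222101): X=1913617.5256, Y=134552.0654, Z=6065253.0161
→ Helmert 7p (PV): X=1913674.5076, Y=134549.7104, Z=6065677.3608
→ Helmert 7p (PV): X=1913637.1637, Y=134062.0327, Z=6065035.4588
→ Helmert 7p (PV): X=1913017.5196, Y=134153.8669, Z=6065548.7836

X=1913017.520 m, Y=134153.867 m, Z=6065548.784 m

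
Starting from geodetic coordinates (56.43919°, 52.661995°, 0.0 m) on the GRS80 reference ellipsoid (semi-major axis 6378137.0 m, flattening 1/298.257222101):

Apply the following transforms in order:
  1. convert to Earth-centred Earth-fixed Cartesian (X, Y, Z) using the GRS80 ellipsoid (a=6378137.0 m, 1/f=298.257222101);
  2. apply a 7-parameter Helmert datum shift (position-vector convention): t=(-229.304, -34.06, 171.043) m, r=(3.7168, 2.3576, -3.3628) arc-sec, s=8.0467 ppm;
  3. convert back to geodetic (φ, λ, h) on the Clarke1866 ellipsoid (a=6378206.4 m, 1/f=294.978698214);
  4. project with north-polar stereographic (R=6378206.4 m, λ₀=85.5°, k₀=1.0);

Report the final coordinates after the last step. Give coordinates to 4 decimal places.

start: φ=56.439190°, λ=52.661995°, h=0.000 m
→ ECEF (a=6378137.000, f=1/298.257222101): X=2143546.4219, Y=2809938.3697, Z=5291632.2182
→ Helmert 7p (PV): X=2143440.6618, Y=2809796.6196, Z=5291871.9748
→ geod (Bowring, a=6378206.400): φ=56.44367471°, λ=52.66196441°, h=197.6779 m
→ stereo (R=6378206.4, λ₀=85.5°): E=-2085600.7570, N=-3231505.6394

E=-2085600.7570 m, N=-3231505.6394 m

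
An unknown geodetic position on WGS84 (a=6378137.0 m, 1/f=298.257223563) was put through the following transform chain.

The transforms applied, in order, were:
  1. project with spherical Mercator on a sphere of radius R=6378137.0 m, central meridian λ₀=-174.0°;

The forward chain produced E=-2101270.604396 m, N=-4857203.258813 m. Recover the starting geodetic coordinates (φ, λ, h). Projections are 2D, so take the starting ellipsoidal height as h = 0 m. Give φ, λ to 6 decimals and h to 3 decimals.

φ=-39.939836°, λ=167.123965°, h=0.000 m

start: E=-2101270.6044, N=-4857203.2588 m
→ merc⁻¹: φ=-39.93983600°, λ=167.12396500°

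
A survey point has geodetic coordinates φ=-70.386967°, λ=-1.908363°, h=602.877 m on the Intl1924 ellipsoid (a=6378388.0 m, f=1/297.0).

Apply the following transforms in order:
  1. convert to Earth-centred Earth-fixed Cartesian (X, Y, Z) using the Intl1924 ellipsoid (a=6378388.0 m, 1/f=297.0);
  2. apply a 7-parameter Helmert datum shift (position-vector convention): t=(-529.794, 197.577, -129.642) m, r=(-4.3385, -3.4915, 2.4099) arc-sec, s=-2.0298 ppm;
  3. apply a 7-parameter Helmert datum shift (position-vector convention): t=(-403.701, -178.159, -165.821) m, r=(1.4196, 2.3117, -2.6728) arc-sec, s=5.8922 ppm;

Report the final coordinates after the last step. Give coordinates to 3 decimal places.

start: φ=-70.386967°, λ=-1.908363°, h=602.877 m
→ ECEF (a=6378388.000, f=1/297.0): X=2146432.7448, Y=-71518.1513, Z=-5986377.0616
→ Helmert 7p (PV): X=2146000.7624, Y=-71421.2664, Z=-5986456.7150
→ Helmert 7p (PV): X=2145541.6873, Y=-71586.4529, Z=-5986682.3523

X=2145541.687 m, Y=-71586.453 m, Z=-5986682.352 m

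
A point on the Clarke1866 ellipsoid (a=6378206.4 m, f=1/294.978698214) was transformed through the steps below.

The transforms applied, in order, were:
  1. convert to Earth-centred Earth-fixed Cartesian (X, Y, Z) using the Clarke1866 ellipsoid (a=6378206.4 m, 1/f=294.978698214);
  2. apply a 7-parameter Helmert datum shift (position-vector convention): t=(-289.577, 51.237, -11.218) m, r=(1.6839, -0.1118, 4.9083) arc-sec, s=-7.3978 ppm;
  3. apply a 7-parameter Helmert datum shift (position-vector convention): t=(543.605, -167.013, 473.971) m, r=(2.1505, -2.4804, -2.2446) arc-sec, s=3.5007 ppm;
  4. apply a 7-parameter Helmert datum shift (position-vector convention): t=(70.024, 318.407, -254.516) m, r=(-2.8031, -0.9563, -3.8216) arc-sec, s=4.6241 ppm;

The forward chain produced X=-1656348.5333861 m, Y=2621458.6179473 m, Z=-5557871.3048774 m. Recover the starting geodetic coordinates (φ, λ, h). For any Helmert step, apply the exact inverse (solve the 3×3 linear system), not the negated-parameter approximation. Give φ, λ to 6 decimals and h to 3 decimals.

start: X=-1656348.5334, Y=2621458.6179, Z=-5557871.3049 m
→ Helmert⁻¹: X=-1656485.2284, Y=2621172.9259, Z=-5557547.7889
→ Helmert⁻¹: X=-1657118.3944, Y=2621254.7820, Z=-5558009.7046
→ Helmert⁻¹: X=-1656781.7122, Y=2621216.9865, Z=-5558060.1049
→ geod (Bowring, a=6378206.400): φ=-61.00743500°, λ=122.29558200°, h=2872.1560 m

φ=-61.007435°, λ=122.295582°, h=2872.156 m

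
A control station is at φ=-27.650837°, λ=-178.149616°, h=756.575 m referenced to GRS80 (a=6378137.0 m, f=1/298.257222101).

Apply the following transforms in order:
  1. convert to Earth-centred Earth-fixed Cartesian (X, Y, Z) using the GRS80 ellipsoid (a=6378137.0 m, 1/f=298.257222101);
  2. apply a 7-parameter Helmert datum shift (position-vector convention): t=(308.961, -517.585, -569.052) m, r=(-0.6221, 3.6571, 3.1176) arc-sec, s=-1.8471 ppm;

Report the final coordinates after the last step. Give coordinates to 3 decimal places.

start: φ=-27.650837°, λ=-178.149616°, h=756.575 m
→ ECEF (a=6378137.000, f=1/298.257222101): X=-5651502.6550, Y=-182580.4161, Z=-2942637.2978
→ Helmert 7p (PV): X=-5651232.6687, Y=-183191.9587, Z=-2943100.1621

X=-5651232.669 m, Y=-183191.959 m, Z=-2943100.162 m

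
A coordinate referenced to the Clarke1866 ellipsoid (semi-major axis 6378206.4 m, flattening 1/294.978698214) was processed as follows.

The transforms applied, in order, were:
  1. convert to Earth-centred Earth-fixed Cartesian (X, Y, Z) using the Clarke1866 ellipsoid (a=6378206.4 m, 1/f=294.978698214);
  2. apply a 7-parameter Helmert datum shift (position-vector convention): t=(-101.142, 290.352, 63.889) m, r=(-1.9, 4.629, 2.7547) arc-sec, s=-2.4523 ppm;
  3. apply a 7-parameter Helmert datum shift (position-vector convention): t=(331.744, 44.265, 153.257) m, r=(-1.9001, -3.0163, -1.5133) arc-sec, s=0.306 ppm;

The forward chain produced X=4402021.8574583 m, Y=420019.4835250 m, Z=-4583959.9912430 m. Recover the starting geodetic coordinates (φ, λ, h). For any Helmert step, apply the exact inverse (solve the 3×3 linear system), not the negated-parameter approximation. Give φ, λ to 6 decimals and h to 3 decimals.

φ=-46.227031°, λ=5.447052°, h=2225.715 m

start: X=4402021.8575, Y=420019.4835, Z=-4583959.9912 m
→ Helmert⁻¹: X=4401618.6484, Y=420049.6124, Z=-4584172.3428
→ Helmert⁻¹: X=4401839.0680, Y=419743.7292, Z=-4584144.8211
→ geod (Bowring, a=6378206.400): φ=-46.22703100°, λ=5.44705200°, h=2225.7150 m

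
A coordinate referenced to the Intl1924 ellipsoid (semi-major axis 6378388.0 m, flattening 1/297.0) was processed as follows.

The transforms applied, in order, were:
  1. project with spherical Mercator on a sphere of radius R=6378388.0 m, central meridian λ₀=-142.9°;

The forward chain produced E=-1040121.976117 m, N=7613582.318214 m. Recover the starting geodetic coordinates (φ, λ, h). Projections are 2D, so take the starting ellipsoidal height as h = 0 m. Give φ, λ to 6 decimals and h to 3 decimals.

start: E=-1040121.9761, N=7613582.3182 m
→ merc⁻¹: φ=56.27463300°, λ=-152.24320700°

φ=56.274633°, λ=-152.243207°, h=0.000 m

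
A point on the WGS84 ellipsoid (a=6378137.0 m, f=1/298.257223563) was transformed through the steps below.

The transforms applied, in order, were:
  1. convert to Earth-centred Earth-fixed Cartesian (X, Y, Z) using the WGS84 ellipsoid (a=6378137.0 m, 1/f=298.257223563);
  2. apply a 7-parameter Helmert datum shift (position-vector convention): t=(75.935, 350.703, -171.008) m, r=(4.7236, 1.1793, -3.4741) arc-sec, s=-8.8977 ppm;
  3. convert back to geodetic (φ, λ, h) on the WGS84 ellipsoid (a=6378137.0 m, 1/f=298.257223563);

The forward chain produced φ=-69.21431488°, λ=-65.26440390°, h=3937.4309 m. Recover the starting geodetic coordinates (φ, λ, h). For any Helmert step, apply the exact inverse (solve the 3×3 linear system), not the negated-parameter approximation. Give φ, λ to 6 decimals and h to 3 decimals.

φ=-69.210046°, λ=-65.269537°, h=3935.614 m

start: φ=-69.214315°, λ=-65.264404°, h=3937.431 m
→ ECEF (a=6378137.000, f=1/298.257223563): X=950458.4551, Y=-2063067.7381, Z=-5944179.7988
→ Helmert⁻¹: X=950459.7170, Y=-2063556.9141, Z=-5944008.9883
→ geod (Bowring, a=6378137.000): φ=-69.21004600°, λ=-65.26953700°, h=3935.6140 m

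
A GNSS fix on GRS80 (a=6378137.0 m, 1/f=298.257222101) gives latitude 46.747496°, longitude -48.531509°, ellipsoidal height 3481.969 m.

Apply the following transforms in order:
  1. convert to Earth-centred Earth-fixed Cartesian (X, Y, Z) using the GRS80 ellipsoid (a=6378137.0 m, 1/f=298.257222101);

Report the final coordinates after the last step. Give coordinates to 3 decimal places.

start: φ=46.747496°, λ=-48.531509°, h=3481.969 m
→ ECEF (a=6378137.000, f=1/298.257222101): X=2900842.7090, Y=-3282441.8381, Z=4625111.6672

X=2900842.709 m, Y=-3282441.838 m, Z=4625111.667 m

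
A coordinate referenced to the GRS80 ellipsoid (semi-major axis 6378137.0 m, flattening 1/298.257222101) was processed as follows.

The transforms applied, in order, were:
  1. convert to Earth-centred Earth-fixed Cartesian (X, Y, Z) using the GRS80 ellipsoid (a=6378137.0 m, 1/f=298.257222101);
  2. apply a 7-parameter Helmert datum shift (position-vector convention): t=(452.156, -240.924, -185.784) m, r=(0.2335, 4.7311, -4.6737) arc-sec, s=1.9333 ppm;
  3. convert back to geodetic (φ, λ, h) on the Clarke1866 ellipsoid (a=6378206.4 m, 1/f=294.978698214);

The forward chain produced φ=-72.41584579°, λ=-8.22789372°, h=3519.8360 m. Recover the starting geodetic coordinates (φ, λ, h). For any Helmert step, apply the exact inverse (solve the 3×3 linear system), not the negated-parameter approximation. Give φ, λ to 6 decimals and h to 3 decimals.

start: φ=-72.415846°, λ=-8.227894°, h=3519.836 m
→ ECEF (a=6378206.400, f=1/294.978698214): X=1914006.6228, Y=-276763.7936, Z=-6061039.4906
→ Helmert⁻¹: X=1913696.0488, Y=-276485.8342, Z=-6060797.7817
→ geod (Bowring, a=6378137.000): φ=-72.41692500°, λ=-8.22105900°, h=3037.8150 m

φ=-72.416925°, λ=-8.221059°, h=3037.815 m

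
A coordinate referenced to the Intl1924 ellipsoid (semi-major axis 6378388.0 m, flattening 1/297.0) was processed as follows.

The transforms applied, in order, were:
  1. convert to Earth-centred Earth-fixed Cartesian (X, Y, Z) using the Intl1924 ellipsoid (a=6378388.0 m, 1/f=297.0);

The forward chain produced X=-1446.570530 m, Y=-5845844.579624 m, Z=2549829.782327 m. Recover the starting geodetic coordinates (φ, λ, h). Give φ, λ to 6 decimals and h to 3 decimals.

φ=23.707670°, λ=-90.014178°, h=2796.655 m

start: X=-1446.5705, Y=-5845844.5796, Z=2549829.7823 m
→ geod (Bowring, a=6378388.000): φ=23.70767000°, λ=-90.01417800°, h=2796.6550 m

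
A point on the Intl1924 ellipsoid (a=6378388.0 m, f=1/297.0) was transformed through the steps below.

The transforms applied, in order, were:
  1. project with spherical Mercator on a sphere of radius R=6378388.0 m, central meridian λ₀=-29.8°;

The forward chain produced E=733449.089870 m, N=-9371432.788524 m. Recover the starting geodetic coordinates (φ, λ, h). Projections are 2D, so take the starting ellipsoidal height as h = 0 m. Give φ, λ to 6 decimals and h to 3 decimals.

start: E=733449.0899, N=-9371432.7885 m
→ merc⁻¹: φ=-64.08375200°, λ=-23.21157400°

φ=-64.083752°, λ=-23.211574°, h=0.000 m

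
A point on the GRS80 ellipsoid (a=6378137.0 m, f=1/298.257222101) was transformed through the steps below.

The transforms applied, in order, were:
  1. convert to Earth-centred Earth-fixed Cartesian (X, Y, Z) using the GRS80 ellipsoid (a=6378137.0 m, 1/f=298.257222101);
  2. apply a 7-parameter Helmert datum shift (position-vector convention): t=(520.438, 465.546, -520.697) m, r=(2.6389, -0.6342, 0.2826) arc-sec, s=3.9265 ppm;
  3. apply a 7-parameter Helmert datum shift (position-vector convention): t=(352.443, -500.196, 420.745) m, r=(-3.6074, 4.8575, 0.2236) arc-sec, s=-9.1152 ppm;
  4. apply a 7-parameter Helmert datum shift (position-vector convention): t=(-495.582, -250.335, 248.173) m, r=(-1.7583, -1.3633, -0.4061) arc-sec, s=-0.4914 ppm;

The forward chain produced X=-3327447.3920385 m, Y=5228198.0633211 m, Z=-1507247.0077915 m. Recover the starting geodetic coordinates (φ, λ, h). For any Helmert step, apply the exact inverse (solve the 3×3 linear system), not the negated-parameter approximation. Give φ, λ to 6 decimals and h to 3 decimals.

φ=-13.758378°, λ=122.475646°, h=1476.203 m

start: X=-3327447.3920, Y=5228198.0633, Z=-1507247.0078 m
→ Helmert⁻¹: X=-3326973.7021, Y=5228457.2674, Z=-1507429.3622
→ Helmert⁻¹: X=-3327315.2965, Y=5229035.1048, Z=-1507850.7579
→ Helmert⁻¹: X=-3327820.1390, Y=5228534.3033, Z=-1507380.8029
→ geod (Bowring, a=6378137.000): φ=-13.75837800°, λ=122.47564600°, h=1476.2030 m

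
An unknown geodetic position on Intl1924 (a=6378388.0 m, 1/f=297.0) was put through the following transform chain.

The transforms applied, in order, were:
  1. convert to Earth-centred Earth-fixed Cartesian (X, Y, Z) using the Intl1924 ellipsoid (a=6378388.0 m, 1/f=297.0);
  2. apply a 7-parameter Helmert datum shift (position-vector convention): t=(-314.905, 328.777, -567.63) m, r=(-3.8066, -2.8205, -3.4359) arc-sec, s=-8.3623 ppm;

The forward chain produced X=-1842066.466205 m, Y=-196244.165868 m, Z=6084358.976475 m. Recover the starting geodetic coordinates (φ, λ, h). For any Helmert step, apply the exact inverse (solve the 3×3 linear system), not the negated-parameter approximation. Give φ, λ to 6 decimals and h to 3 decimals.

φ=73.178088°, λ=-173.903116°, h=1912.082 m

start: X=-1842066.4662, Y=-196244.1659, Z=6084358.9765 m
→ Helmert⁻¹: X=-1841680.4784, Y=-196717.5630, Z=6084999.0439
→ geod (Bowring, a=6378388.000): φ=73.17808800°, λ=-173.90311600°, h=1912.0820 m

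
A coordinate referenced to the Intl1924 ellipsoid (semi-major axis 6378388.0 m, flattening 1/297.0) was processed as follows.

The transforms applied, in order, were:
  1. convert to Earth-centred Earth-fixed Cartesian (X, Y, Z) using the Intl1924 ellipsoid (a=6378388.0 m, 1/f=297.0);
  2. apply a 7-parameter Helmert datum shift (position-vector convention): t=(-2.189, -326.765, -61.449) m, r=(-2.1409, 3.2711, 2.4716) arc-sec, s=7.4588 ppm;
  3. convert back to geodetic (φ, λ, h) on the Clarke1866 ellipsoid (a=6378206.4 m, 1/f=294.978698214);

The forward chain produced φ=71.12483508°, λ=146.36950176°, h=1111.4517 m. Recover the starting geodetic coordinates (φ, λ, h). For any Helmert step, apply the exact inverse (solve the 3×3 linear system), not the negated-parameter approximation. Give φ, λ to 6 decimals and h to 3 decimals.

start: φ=71.124835°, λ=146.369502°, h=1111.452 m
→ ECEF (a=6378206.400, f=1/294.978698214): X=-1723567.6506, Y=1146458.5069, Z=6013670.7074
→ Helmert⁻¹: X=-1723634.2343, Y=1146734.9539, Z=6013671.8693
→ geod (Bowring, a=6378388.000): φ=71.12226400°, λ=146.36415200°, h=867.2640 m

φ=71.122264°, λ=146.364152°, h=867.264 m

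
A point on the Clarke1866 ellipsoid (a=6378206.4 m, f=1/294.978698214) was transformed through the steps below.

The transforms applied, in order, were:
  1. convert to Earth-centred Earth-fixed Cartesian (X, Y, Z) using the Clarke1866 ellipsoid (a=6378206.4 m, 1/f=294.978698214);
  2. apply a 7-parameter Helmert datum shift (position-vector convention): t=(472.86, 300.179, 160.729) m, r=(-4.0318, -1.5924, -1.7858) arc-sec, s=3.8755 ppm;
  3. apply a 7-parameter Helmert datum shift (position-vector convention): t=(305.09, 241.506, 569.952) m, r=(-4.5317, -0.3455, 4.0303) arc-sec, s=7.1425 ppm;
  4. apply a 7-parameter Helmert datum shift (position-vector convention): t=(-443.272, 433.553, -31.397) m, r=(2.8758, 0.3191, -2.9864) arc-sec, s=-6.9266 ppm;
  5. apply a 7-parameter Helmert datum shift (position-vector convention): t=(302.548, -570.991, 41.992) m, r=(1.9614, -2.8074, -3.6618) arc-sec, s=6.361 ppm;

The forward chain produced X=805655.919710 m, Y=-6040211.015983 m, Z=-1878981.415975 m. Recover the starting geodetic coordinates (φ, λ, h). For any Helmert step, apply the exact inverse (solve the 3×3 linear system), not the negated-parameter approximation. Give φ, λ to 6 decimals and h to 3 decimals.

φ=-17.253656°, λ=-82.408164°, h=952.871 m

start: X=805655.9197, Y=-6040211.0160, Z=-1878981.4160 m
→ Helmert⁻¹: X=805429.8955, Y=-6039605.1757, Z=-1878964.9866
→ Helmert⁻¹: X=805969.1075, Y=-6040095.0923, Z=-1878861.1448
→ Helmert⁻¹: X=805537.0913, Y=-6040267.9009, Z=-1879551.7289
→ Helmert⁻¹: X=805098.8962, Y=-6040500.9549, Z=-1879829.4605
→ geod (Bowring, a=6378206.400): φ=-17.25365600°, λ=-82.40816400°, h=952.8710 m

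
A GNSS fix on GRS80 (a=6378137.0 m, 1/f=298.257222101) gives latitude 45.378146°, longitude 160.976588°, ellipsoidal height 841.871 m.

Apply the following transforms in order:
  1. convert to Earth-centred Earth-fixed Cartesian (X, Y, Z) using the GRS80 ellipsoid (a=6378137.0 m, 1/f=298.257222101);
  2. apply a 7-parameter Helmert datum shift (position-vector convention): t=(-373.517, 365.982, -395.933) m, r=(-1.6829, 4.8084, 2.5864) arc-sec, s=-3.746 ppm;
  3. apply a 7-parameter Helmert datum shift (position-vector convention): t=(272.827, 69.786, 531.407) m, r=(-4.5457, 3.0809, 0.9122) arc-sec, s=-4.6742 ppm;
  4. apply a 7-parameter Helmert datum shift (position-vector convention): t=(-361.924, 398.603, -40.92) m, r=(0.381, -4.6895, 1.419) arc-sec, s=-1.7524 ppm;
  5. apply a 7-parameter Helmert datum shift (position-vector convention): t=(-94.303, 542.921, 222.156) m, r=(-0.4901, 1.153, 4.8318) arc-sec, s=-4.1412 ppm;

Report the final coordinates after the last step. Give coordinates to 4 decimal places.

X=-4243707.8109 m, Y=1464298.2089 m, Z=4517862.4466 m

start: φ=45.378146°, λ=160.976588°, h=841.871 m
→ ECEF (a=6378137.000, f=1/298.257222101): X=-4243237.7822, Y=1463003.6368, Z=4517565.8077
→ Helmert 7p (PV): X=-4243508.4367, Y=1463347.7900, Z=4517239.9325
→ Helmert 7p (PV): X=-4243154.7743, Y=1463491.5206, Z=4517781.3590
→ Helmert 7p (PV): X=-4243622.0438, Y=1463850.0233, Z=4517638.7559
→ Helmert 7p (PV): X=-4243707.8109, Y=1464298.2089, Z=4517862.4466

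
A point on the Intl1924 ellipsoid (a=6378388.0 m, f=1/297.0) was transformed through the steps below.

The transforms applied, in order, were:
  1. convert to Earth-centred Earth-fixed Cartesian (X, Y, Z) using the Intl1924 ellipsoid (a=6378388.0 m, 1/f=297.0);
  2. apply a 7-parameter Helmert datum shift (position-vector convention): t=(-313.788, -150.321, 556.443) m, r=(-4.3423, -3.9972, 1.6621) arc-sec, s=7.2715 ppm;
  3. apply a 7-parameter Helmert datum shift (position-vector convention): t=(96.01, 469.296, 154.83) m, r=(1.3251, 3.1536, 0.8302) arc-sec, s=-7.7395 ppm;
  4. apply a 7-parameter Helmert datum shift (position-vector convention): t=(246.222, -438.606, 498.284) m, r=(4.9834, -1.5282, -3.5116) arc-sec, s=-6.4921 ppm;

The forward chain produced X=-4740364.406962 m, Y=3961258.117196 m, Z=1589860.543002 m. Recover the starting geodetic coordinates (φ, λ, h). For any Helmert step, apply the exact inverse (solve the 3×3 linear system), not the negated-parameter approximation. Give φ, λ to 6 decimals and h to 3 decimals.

φ=14.515294°, λ=140.115762°, h=1682.083 m

start: X=-4740364.4070, Y=3961258.1172, Z=1589860.5430 m
→ Helmert⁻¹: X=-4740697.0771, Y=3961680.1322, Z=1589311.9858
→ Helmert⁻¹: X=-4740838.1304, Y=3961270.7843, Z=1589071.5239
→ Helmert⁻¹: X=-4740427.1636, Y=3961397.0539, Z=1588678.7903
→ geod (Bowring, a=6378388.000): φ=14.51529400°, λ=140.11576200°, h=1682.0830 m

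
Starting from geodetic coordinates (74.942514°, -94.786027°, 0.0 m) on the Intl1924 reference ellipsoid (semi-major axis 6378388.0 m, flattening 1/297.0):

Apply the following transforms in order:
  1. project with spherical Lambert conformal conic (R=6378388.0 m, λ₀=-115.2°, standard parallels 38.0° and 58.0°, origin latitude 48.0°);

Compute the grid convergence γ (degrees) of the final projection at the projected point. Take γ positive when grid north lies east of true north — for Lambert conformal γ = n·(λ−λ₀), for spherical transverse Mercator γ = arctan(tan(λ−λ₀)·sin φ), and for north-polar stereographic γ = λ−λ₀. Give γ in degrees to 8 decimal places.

start: φ=74.942514°, λ=-94.786027°, h=0.000 m
→ into lcc (λ₀=-115.2°): φ=74.94251400°, λ−λ₀=20.41397300°
convergence γ = 15.24928119°

15.24928119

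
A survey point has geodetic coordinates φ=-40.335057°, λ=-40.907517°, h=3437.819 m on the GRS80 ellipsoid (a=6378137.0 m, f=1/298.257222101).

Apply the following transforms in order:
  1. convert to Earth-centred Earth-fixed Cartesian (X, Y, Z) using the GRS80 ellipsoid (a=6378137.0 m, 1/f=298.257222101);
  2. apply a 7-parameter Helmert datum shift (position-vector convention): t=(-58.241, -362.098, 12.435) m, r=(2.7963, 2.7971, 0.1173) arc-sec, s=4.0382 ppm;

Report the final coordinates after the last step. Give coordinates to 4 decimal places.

X=3681496.4420 m, Y=-3190259.2394 m, Z=-4108737.8886 m

start: φ=-40.335057°, λ=-40.907517°, h=3437.819 m
→ ECEF (a=6378137.000, f=1/298.257222101): X=3681593.7182, Y=-3189942.0539, Z=-4108640.5611
→ Helmert 7p (PV): X=3681496.4420, Y=-3190259.2394, Z=-4108737.8886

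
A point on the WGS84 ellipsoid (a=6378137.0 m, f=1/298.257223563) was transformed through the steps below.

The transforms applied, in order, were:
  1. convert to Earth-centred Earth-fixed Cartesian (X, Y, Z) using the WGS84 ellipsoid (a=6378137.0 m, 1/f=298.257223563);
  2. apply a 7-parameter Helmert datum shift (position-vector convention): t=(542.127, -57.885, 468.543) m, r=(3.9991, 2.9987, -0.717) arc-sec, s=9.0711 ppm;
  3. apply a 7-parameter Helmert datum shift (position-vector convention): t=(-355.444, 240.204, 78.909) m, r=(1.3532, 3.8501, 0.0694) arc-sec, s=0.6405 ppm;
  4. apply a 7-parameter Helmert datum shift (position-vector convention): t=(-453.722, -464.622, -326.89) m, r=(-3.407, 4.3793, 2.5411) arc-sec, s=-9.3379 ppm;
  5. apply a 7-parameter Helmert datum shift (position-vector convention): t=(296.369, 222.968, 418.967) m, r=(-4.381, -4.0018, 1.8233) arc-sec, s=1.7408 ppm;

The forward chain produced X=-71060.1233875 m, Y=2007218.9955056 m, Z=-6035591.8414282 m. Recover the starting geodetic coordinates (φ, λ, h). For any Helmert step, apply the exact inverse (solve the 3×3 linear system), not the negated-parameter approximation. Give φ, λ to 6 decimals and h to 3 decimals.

start: X=-71060.1234, Y=2007218.9955, Z=-6035591.8414 m
→ Helmert⁻¹: X=-71455.7312, Y=2007121.3672, Z=-6035956.2840
→ Helmert⁻¹: X=-70849.7925, Y=2007705.3034, Z=-6035654.0964
→ Helmert⁻¹: X=-70380.9658, Y=2007424.2398, Z=-6035743.6229
→ Helmert⁻¹: X=-70841.6724, Y=2007346.6377, Z=-6036197.3601
→ geod (Bowring, a=6378137.000): φ=-71.70963200°, λ=92.02119800°, h=2739.8820 m

φ=-71.709632°, λ=92.021198°, h=2739.882 m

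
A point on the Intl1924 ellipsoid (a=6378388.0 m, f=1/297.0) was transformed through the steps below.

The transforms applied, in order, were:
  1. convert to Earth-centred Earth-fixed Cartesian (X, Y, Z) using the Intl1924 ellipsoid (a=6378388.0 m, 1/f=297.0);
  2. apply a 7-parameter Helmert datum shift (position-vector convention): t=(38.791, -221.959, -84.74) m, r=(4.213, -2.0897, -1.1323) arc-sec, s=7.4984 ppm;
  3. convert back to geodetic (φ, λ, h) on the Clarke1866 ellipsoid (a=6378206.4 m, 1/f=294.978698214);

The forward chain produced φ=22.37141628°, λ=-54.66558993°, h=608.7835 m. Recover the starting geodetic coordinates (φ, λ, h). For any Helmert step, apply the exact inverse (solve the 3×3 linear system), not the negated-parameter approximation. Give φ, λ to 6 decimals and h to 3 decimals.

start: φ=22.371416°, λ=-54.665590°, h=608.784 m
→ ECEF (a=6378206.400, f=1/294.978698214): X=3413184.6878, Y=-4814480.0413, Z=2412586.4172
→ Helmert⁻¹: X=3413171.1750, Y=-4814153.9664, Z=2412716.8168
→ geod (Bowring, a=6378388.000): φ=22.37251700°, λ=-54.66386600°, h=202.4360 m

φ=22.372517°, λ=-54.663866°, h=202.436 m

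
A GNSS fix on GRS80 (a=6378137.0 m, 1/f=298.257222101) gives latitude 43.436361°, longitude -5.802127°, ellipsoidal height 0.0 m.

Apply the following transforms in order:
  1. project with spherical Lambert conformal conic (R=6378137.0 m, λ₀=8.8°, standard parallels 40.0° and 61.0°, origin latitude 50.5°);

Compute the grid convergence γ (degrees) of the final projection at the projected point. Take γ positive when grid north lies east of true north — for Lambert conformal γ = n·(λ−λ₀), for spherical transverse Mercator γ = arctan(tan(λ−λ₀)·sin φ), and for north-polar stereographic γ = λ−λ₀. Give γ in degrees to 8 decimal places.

start: φ=43.436361°, λ=-5.802127°, h=0.000 m
→ into lcc (λ₀=8.8°): φ=43.43636100°, λ−λ₀=-14.60212700°
convergence γ = -11.33213391°

-11.33213391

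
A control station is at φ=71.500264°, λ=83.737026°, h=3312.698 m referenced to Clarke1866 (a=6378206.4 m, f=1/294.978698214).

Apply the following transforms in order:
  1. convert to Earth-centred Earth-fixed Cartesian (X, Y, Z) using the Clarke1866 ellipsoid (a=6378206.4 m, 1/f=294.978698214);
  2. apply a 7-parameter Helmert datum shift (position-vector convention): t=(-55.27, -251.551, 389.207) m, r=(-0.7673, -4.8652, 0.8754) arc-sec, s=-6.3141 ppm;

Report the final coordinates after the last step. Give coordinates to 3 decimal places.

start: φ=71.500264°, λ=83.737026°, h=3312.698 m
→ ECEF (a=6378206.400, f=1/294.978698214): X=221570.7729, Y=2018923.7865, Z=6029182.6861
→ Helmert 7p (PV): X=221363.3252, Y=2018682.8565, Z=6029531.5402

X=221363.325 m, Y=2018682.856 m, Z=6029531.540 m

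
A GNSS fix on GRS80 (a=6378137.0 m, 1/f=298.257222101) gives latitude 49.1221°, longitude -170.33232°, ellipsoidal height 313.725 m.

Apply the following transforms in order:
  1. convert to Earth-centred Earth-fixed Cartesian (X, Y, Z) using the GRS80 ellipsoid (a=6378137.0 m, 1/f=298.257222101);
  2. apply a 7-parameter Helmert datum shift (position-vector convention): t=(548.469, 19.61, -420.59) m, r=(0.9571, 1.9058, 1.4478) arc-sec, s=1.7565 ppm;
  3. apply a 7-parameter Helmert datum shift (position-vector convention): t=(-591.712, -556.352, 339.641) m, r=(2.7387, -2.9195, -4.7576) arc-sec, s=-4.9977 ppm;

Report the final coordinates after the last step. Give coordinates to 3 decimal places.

X=-4123050.704 m, Y=-702915.753 m, Z=4799564.217 m

start: φ=49.122100°, λ=-170.332320°, h=313.725 m
→ ECEF (a=6378137.000, f=1/298.257222101): X=-4122985.9683, Y=-702361.4379, Z=4799693.5597
→ Helmert 7p (PV): X=-4122395.4642, Y=-702394.2728, Z=4799316.2360
→ Helmert 7p (PV): X=-4123050.7045, Y=-702915.7529, Z=4799564.2168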